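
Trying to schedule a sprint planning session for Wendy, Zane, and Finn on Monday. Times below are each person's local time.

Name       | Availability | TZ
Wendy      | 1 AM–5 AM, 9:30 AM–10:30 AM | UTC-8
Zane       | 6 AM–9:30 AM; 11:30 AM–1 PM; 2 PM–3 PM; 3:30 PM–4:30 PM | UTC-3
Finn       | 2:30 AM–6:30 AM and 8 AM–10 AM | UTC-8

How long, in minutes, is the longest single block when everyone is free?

120

Wendy in UTC: 09:00-13:00, 17:30-18:30 (add 8h to convert from UTC-8).
Zane in UTC: 09:00-12:30, 14:30-16:00, 17:00-18:00, 18:30-19:30 (add 3h to convert from UTC-3).
Finn in UTC: 10:30-14:30, 16:00-18:00 (add 8h to convert from UTC-8).
Wendy ∩ Zane: 09:00-12:30, 17:30-18:00.
Wendy ∩ Zane ∩ Finn: 10:30-12:30, 17:30-18:00.
The longest is 10:30-12:30 at 120 minutes.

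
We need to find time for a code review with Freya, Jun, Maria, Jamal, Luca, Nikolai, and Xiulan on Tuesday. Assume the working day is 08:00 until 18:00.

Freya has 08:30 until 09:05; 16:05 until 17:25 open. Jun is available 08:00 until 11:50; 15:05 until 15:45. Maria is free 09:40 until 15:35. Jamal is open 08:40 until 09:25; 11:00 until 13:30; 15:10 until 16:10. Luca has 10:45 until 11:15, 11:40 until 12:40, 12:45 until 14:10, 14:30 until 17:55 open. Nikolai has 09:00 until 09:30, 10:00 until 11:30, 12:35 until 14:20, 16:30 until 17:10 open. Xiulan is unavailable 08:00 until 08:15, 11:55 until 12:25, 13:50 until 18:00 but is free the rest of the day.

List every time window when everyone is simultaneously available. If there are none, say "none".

Freya free: 08:30-09:05, 16:05-17:25.
Jun free: 08:00-11:50, 15:05-15:45.
Maria free: 09:40-15:35.
Jamal free: 08:40-09:25, 11:00-13:30, 15:10-16:10.
Luca free: 10:45-11:15, 11:40-12:40, 12:45-14:10, 14:30-17:55.
Nikolai free: 09:00-09:30, 10:00-11:30, 12:35-14:20, 16:30-17:10.
Xiulan free: 08:15-11:55, 12:25-13:50 (invert busy blocks within the working day).
Freya ∩ Jun: 08:30-09:05.
Freya ∩ Jun ∩ Maria: ∅.
Freya ∩ Jun ∩ Maria ∩ Jamal: ∅.
Freya ∩ Jun ∩ Maria ∩ Jamal ∩ Luca: ∅.
Freya ∩ Jun ∩ Maria ∩ Jamal ∩ Luca ∩ Nikolai: ∅.
Freya ∩ Jun ∩ Maria ∩ Jamal ∩ Luca ∩ Nikolai ∩ Xiulan: ∅.
There is no time when everyone is free.

none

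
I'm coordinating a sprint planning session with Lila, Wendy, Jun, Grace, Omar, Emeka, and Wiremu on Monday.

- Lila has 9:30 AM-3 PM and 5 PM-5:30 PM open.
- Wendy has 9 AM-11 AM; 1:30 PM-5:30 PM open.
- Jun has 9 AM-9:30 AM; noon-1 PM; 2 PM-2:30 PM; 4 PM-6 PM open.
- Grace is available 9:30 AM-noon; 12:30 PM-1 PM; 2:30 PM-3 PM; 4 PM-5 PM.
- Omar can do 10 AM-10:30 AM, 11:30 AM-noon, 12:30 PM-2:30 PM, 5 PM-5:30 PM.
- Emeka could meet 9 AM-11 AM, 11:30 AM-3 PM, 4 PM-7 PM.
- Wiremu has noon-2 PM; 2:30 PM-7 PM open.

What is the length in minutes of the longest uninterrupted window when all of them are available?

0

Lila ∩ Wendy: 09:30-11:00, 13:30-15:00, 17:00-17:30.
Lila ∩ Wendy ∩ Jun: 14:00-14:30, 17:00-17:30.
Lila ∩ Wendy ∩ Jun ∩ Grace: ∅.
Lila ∩ Wendy ∩ Jun ∩ Grace ∩ Omar: ∅.
Lila ∩ Wendy ∩ Jun ∩ Grace ∩ Omar ∩ Emeka: ∅.
Lila ∩ Wendy ∩ Jun ∩ Grace ∩ Omar ∩ Emeka ∩ Wiremu: ∅.
There is no time when everyone is free.
No common window exists, so the longest block is 0 minutes.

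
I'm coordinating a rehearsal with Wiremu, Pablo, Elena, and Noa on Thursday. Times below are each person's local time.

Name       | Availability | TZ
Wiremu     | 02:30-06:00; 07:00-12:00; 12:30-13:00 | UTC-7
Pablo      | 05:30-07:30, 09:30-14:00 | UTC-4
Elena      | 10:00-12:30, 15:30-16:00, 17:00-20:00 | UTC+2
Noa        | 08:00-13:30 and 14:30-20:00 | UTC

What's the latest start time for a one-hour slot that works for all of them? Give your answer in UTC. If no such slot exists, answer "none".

17:00

Wiremu in UTC: 09:30-13:00, 14:00-19:00, 19:30-20:00 (add 7h to convert from UTC-7).
Pablo in UTC: 09:30-11:30, 13:30-18:00 (add 4h to convert from UTC-4).
Elena in UTC: 08:00-10:30, 13:30-14:00, 15:00-18:00 (subtract 2h to convert from UTC+2).
Noa in UTC: 08:00-13:30, 14:30-20:00.
Wiremu ∩ Pablo: 09:30-11:30, 14:00-18:00.
Wiremu ∩ Pablo ∩ Elena: 09:30-10:30, 15:00-18:00.
Wiremu ∩ Pablo ∩ Elena ∩ Noa: 09:30-10:30, 15:00-18:00.
So the common availability across everyone is 09:30-10:30, 15:00-18:00.
The last common window of at least 60 minutes is 15:00-18:00; a 60-minute meeting can start as late as 17:00 and still end by 18:00.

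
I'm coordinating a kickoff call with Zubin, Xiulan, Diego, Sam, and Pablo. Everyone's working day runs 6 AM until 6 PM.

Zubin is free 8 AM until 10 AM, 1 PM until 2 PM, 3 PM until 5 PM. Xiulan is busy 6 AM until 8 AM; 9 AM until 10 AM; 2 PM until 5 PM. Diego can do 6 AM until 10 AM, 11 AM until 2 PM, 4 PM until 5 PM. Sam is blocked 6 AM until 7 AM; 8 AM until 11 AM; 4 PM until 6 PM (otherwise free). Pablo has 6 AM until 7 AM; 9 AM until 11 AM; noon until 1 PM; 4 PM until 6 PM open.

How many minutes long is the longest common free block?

Zubin free: 08:00-10:00, 13:00-14:00, 15:00-17:00.
Xiulan free: 08:00-09:00, 10:00-14:00, 17:00-18:00 (invert busy blocks within the working day).
Diego free: 06:00-10:00, 11:00-14:00, 16:00-17:00.
Sam free: 07:00-08:00, 11:00-16:00 (invert busy blocks within the working day).
Pablo free: 06:00-07:00, 09:00-11:00, 12:00-13:00, 16:00-18:00.
Zubin ∩ Xiulan: 08:00-09:00, 13:00-14:00.
Zubin ∩ Xiulan ∩ Diego: 08:00-09:00, 13:00-14:00.
Zubin ∩ Xiulan ∩ Diego ∩ Sam: 13:00-14:00.
Zubin ∩ Xiulan ∩ Diego ∩ Sam ∩ Pablo: ∅.
There is no time when everyone is free.
No common window exists, so the longest block is 0 minutes.

0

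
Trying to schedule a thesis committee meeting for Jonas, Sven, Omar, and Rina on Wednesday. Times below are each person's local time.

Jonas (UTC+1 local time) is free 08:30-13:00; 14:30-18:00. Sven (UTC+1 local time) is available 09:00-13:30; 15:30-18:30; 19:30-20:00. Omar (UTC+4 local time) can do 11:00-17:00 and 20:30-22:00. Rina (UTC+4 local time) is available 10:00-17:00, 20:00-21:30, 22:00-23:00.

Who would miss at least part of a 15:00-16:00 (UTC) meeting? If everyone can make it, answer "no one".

Omar, Rina

Jonas in UTC: 07:30-12:00, 13:30-17:00 (subtract 1h to convert from UTC+1).
Sven in UTC: 08:00-12:30, 14:30-17:30, 18:30-19:00 (subtract 1h to convert from UTC+1).
Omar in UTC: 07:00-13:00, 16:30-18:00 (subtract 4h to convert from UTC+4).
Rina in UTC: 06:00-13:00, 16:00-17:30, 18:00-19:00 (subtract 4h to convert from UTC+4).
Jonas: free for 15:00-16:00. Sven: free for 15:00-16:00. Omar: not fully free for 15:00-16:00. Rina: not fully free for 15:00-16:00.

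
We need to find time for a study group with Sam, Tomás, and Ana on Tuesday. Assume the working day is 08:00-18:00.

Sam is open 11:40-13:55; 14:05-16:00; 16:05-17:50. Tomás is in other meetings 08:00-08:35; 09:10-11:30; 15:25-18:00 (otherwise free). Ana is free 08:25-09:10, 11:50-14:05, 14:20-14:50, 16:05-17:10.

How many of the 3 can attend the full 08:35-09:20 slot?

Sam free: 11:40-13:55, 14:05-16:00, 16:05-17:50.
Tomás free: 08:35-09:10, 11:30-15:25 (invert busy blocks within the working day).
Ana free: 08:25-09:10, 11:50-14:05, 14:20-14:50, 16:05-17:10.
nobody can make the full 08:35-09:20 slot — that's 0.

0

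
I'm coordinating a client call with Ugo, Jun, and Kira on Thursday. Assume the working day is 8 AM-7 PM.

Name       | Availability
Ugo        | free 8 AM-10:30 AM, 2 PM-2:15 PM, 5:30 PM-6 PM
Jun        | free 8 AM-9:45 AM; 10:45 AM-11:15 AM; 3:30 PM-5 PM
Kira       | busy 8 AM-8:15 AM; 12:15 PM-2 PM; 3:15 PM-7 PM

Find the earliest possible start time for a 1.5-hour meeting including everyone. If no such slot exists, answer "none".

Ugo free: 08:00-10:30, 14:00-14:15, 17:30-18:00.
Jun free: 08:00-09:45, 10:45-11:15, 15:30-17:00.
Kira free: 08:15-12:15, 14:00-15:15 (invert busy blocks within the working day).
Ugo ∩ Jun: 08:00-09:45.
Ugo ∩ Jun ∩ Kira: 08:15-09:45.
The first common window of at least 90 minutes is 08:15-09:45, so the earliest start is 08:15.

08:15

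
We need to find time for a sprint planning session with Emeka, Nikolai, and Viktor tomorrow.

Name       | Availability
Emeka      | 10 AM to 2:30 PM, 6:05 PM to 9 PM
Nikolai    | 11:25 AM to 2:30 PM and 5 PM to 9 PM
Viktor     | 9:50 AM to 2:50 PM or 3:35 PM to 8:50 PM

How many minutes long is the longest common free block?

185

Emeka ∩ Nikolai: 11:25-14:30, 18:05-21:00.
Emeka ∩ Nikolai ∩ Viktor: 11:25-14:30, 18:05-20:50.
So the common availability across everyone is 11:25-14:30, 18:05-20:50.
The longest is 11:25-14:30 at 185 minutes.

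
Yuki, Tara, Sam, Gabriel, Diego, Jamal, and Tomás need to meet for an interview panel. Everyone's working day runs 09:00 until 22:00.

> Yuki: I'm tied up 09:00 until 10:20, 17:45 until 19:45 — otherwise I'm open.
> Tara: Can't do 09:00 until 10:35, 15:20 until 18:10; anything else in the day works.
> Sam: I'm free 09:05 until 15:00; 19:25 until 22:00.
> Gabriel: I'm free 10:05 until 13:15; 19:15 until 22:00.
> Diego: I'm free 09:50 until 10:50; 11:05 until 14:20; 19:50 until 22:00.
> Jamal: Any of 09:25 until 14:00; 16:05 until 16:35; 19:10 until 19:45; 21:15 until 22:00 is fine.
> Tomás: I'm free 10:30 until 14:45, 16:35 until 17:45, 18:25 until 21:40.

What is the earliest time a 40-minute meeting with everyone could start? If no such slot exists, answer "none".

Yuki free: 10:20-17:45, 19:45-22:00 (invert busy blocks within the working day).
Tara free: 10:35-15:20, 18:10-22:00 (invert busy blocks within the working day).
Sam free: 09:05-15:00, 19:25-22:00.
Gabriel free: 10:05-13:15, 19:15-22:00.
Diego free: 09:50-10:50, 11:05-14:20, 19:50-22:00.
Jamal free: 09:25-14:00, 16:05-16:35, 19:10-19:45, 21:15-22:00.
Tomás free: 10:30-14:45, 16:35-17:45, 18:25-21:40.
Yuki ∩ Tara: 10:35-15:20, 19:45-22:00.
Yuki ∩ Tara ∩ Sam: 10:35-15:00, 19:45-22:00.
Yuki ∩ Tara ∩ Sam ∩ Gabriel: 10:35-13:15, 19:45-22:00.
Yuki ∩ Tara ∩ Sam ∩ Gabriel ∩ Diego: 10:35-10:50, 11:05-13:15, 19:50-22:00.
Yuki ∩ Tara ∩ Sam ∩ Gabriel ∩ Diego ∩ Jamal: 10:35-10:50, 11:05-13:15, 21:15-22:00.
Yuki ∩ Tara ∩ Sam ∩ Gabriel ∩ Diego ∩ Jamal ∩ Tomás: 10:35-10:50, 11:05-13:15, 21:15-21:40.
So the common availability across everyone is 10:35-10:50, 11:05-13:15, 21:15-21:40.
The first common window of at least 40 minutes is 11:05-13:15, so the earliest start is 11:05.

11:05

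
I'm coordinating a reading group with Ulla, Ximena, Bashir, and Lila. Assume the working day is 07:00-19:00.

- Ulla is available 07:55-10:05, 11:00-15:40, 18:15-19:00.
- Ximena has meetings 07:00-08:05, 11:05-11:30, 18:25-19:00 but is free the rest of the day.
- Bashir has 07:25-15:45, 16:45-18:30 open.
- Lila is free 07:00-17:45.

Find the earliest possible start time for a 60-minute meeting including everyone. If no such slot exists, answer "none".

08:05

Ulla free: 07:55-10:05, 11:00-15:40, 18:15-19:00.
Ximena free: 08:05-11:05, 11:30-18:25 (invert busy blocks within the working day).
Bashir free: 07:25-15:45, 16:45-18:30.
Lila free: 07:00-17:45.
Ulla ∩ Ximena: 08:05-10:05, 11:00-11:05, 11:30-15:40, 18:15-18:25.
Ulla ∩ Ximena ∩ Bashir: 08:05-10:05, 11:00-11:05, 11:30-15:40, 18:15-18:25.
Ulla ∩ Ximena ∩ Bashir ∩ Lila: 08:05-10:05, 11:00-11:05, 11:30-15:40.
The first common window of at least 60 minutes is 08:05-10:05, so the earliest start is 08:05.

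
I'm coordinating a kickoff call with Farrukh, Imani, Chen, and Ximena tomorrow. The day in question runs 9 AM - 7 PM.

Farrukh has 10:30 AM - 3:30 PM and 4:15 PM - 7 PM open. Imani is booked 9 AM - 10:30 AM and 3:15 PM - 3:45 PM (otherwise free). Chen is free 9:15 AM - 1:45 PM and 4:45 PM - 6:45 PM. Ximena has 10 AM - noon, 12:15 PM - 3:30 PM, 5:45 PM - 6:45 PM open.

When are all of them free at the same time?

10:30-12:00, 12:15-13:45, 17:45-18:45

Farrukh free: 10:30-15:30, 16:15-19:00.
Imani free: 10:30-15:15, 15:45-19:00 (invert busy blocks within the working day).
Chen free: 09:15-13:45, 16:45-18:45.
Ximena free: 10:00-12:00, 12:15-15:30, 17:45-18:45.
Farrukh ∩ Imani: 10:30-15:15, 16:15-19:00.
Farrukh ∩ Imani ∩ Chen: 10:30-13:45, 16:45-18:45.
Farrukh ∩ Imani ∩ Chen ∩ Ximena: 10:30-12:00, 12:15-13:45, 17:45-18:45.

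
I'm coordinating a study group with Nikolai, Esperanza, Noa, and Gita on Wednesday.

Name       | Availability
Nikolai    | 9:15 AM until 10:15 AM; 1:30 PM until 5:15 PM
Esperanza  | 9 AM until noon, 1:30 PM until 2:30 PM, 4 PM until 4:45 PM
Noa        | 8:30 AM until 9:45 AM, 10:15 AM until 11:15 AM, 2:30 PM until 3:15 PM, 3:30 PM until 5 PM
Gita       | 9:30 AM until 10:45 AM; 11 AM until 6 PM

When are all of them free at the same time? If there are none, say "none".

09:30-09:45, 16:00-16:45

Nikolai ∩ Esperanza: 09:15-10:15, 13:30-14:30, 16:00-16:45.
Nikolai ∩ Esperanza ∩ Noa: 09:15-09:45, 16:00-16:45.
Nikolai ∩ Esperanza ∩ Noa ∩ Gita: 09:30-09:45, 16:00-16:45.
So the common availability across everyone is 09:30-09:45, 16:00-16:45.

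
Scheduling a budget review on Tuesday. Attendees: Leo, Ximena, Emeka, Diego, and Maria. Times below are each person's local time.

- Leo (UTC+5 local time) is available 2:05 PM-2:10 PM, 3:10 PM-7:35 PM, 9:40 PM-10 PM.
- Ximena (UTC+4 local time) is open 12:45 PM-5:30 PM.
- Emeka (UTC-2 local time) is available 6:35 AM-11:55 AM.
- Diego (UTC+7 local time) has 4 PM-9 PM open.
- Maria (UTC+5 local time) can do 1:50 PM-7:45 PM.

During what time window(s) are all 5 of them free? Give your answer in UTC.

09:05-09:10, 10:10-13:30

Leo in UTC: 09:05-09:10, 10:10-14:35, 16:40-17:00 (subtract 5h to convert from UTC+5).
Ximena in UTC: 08:45-13:30 (subtract 4h to convert from UTC+4).
Emeka in UTC: 08:35-13:55 (add 2h to convert from UTC-2).
Diego in UTC: 09:00-14:00 (subtract 7h to convert from UTC+7).
Maria in UTC: 08:50-14:45 (subtract 5h to convert from UTC+5).
Leo ∩ Ximena: 09:05-09:10, 10:10-13:30.
Leo ∩ Ximena ∩ Emeka: 09:05-09:10, 10:10-13:30.
Leo ∩ Ximena ∩ Emeka ∩ Diego: 09:05-09:10, 10:10-13:30.
Leo ∩ Ximena ∩ Emeka ∩ Diego ∩ Maria: 09:05-09:10, 10:10-13:30.
Those are the intersection windows.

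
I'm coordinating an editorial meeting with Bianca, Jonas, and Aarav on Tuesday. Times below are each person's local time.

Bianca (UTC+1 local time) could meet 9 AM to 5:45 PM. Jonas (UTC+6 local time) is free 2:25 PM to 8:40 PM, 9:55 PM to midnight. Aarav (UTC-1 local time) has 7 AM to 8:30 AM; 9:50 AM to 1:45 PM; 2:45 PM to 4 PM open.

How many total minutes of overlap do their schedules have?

345

Bianca in UTC: 08:00-16:45 (subtract 1h to convert from UTC+1).
Jonas in UTC: 08:25-14:40, 15:55-18:00 (subtract 6h to convert from UTC+6).
Aarav in UTC: 08:00-09:30, 10:50-14:45, 15:45-17:00 (add 1h to convert from UTC-1).
Bianca ∩ Jonas: 08:25-14:40, 15:55-16:45.
Bianca ∩ Jonas ∩ Aarav: 08:25-09:30, 10:50-14:40, 15:55-16:45.
Summing the common windows: 65 + 230 + 50 = 345 minutes.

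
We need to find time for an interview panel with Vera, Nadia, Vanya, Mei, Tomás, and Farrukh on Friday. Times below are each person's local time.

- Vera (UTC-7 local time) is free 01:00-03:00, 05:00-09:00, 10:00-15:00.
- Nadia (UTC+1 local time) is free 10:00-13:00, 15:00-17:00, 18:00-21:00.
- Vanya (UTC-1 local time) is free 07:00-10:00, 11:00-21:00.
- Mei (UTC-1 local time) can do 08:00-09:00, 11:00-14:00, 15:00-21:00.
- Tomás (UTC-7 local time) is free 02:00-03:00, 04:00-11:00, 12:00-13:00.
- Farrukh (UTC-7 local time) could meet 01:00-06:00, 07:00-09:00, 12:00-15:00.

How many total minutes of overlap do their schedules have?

Vera in UTC: 08:00-10:00, 12:00-16:00, 17:00-22:00 (add 7h to convert from UTC-7).
Nadia in UTC: 09:00-12:00, 14:00-16:00, 17:00-20:00 (subtract 1h to convert from UTC+1).
Vanya in UTC: 08:00-11:00, 12:00-22:00 (add 1h to convert from UTC-1).
Mei in UTC: 09:00-10:00, 12:00-15:00, 16:00-22:00 (add 1h to convert from UTC-1).
Tomás in UTC: 09:00-10:00, 11:00-18:00, 19:00-20:00 (add 7h to convert from UTC-7).
Farrukh in UTC: 08:00-13:00, 14:00-16:00, 19:00-22:00 (add 7h to convert from UTC-7).
Vera ∩ Nadia: 09:00-10:00, 14:00-16:00, 17:00-20:00.
Vera ∩ Nadia ∩ Vanya: 09:00-10:00, 14:00-16:00, 17:00-20:00.
Vera ∩ Nadia ∩ Vanya ∩ Mei: 09:00-10:00, 14:00-15:00, 17:00-20:00.
Vera ∩ Nadia ∩ Vanya ∩ Mei ∩ Tomás: 09:00-10:00, 14:00-15:00, 17:00-18:00, 19:00-20:00.
Vera ∩ Nadia ∩ Vanya ∩ Mei ∩ Tomás ∩ Farrukh: 09:00-10:00, 14:00-15:00, 19:00-20:00.
Summing the common windows: 60 + 60 + 60 = 180 minutes.

180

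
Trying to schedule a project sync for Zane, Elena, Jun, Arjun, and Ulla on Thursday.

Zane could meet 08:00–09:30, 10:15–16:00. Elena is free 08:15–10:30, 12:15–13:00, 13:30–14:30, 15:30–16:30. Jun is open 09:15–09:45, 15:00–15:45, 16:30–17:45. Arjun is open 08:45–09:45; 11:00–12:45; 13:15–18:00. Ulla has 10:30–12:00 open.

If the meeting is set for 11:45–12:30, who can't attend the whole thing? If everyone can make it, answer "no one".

Elena, Jun, Ulla

Zane: free for 11:45-12:30. Elena: not fully free for 11:45-12:30. Jun: not fully free for 11:45-12:30. Arjun: free for 11:45-12:30. Ulla: not fully free for 11:45-12:30.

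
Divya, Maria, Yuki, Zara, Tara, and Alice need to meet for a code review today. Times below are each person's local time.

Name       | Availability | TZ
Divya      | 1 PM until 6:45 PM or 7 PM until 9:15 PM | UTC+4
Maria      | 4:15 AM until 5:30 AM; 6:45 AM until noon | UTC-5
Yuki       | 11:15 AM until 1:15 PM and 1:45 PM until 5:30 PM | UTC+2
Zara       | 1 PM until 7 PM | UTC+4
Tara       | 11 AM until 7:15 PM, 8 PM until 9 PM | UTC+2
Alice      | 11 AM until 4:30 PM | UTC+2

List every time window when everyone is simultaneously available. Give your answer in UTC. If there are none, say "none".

09:15-10:30, 11:45-14:30

Divya in UTC: 09:00-14:45, 15:00-17:15 (subtract 4h to convert from UTC+4).
Maria in UTC: 09:15-10:30, 11:45-17:00 (add 5h to convert from UTC-5).
Yuki in UTC: 09:15-11:15, 11:45-15:30 (subtract 2h to convert from UTC+2).
Zara in UTC: 09:00-15:00 (subtract 4h to convert from UTC+4).
Tara in UTC: 09:00-17:15, 18:00-19:00 (subtract 2h to convert from UTC+2).
Alice in UTC: 09:00-14:30 (subtract 2h to convert from UTC+2).
Divya ∩ Maria: 09:15-10:30, 11:45-14:45, 15:00-17:00.
Divya ∩ Maria ∩ Yuki: 09:15-10:30, 11:45-14:45, 15:00-15:30.
Divya ∩ Maria ∩ Yuki ∩ Zara: 09:15-10:30, 11:45-14:45.
Divya ∩ Maria ∩ Yuki ∩ Zara ∩ Tara: 09:15-10:30, 11:45-14:45.
Divya ∩ Maria ∩ Yuki ∩ Zara ∩ Tara ∩ Alice: 09:15-10:30, 11:45-14:30.
So the common availability across everyone is 09:15-10:30, 11:45-14:30.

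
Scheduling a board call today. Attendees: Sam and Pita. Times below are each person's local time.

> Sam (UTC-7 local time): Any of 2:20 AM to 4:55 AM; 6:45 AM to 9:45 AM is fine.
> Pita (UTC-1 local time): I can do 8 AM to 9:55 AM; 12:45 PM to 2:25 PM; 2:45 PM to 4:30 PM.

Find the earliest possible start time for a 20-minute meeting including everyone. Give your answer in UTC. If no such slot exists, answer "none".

09:20

Sam in UTC: 09:20-11:55, 13:45-16:45 (add 7h to convert from UTC-7).
Pita in UTC: 09:00-10:55, 13:45-15:25, 15:45-17:30 (add 1h to convert from UTC-1).
Sam ∩ Pita: 09:20-10:55, 13:45-15:25, 15:45-16:45.
The first common window of at least 20 minutes is 09:20-10:55, so the earliest start is 09:20.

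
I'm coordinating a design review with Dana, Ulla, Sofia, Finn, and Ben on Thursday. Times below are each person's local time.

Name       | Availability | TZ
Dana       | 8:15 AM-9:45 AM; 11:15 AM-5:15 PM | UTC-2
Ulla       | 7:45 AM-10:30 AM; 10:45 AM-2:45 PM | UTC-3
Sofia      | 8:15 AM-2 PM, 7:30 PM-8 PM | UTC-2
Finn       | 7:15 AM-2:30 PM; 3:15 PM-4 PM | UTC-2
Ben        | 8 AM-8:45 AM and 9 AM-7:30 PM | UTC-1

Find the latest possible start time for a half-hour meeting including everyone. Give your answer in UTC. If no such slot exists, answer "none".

15:30

Dana in UTC: 10:15-11:45, 13:15-19:15 (add 2h to convert from UTC-2).
Ulla in UTC: 10:45-13:30, 13:45-17:45 (add 3h to convert from UTC-3).
Sofia in UTC: 10:15-16:00, 21:30-22:00 (add 2h to convert from UTC-2).
Finn in UTC: 09:15-16:30, 17:15-18:00 (add 2h to convert from UTC-2).
Ben in UTC: 09:00-09:45, 10:00-20:30 (add 1h to convert from UTC-1).
Dana ∩ Ulla: 10:45-11:45, 13:15-13:30, 13:45-17:45.
Dana ∩ Ulla ∩ Sofia: 10:45-11:45, 13:15-13:30, 13:45-16:00.
Dana ∩ Ulla ∩ Sofia ∩ Finn: 10:45-11:45, 13:15-13:30, 13:45-16:00.
Dana ∩ Ulla ∩ Sofia ∩ Finn ∩ Ben: 10:45-11:45, 13:15-13:30, 13:45-16:00.
Those are the intersection windows.
The last common window of at least 30 minutes is 13:45-16:00; a 30-minute meeting can start as late as 15:30 and still end by 16:00.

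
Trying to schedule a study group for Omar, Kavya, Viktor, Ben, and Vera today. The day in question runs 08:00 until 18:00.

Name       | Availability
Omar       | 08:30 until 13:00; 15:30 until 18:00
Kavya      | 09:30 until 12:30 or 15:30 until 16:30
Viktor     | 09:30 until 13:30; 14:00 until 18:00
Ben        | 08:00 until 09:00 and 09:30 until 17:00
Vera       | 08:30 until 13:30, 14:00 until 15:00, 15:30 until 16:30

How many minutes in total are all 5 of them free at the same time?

240

Omar ∩ Kavya: 09:30-12:30, 15:30-16:30.
Omar ∩ Kavya ∩ Viktor: 09:30-12:30, 15:30-16:30.
Omar ∩ Kavya ∩ Viktor ∩ Ben: 09:30-12:30, 15:30-16:30.
Omar ∩ Kavya ∩ Viktor ∩ Ben ∩ Vera: 09:30-12:30, 15:30-16:30.
Those are the intersection windows.
Summing the common windows: 180 + 60 = 240 minutes.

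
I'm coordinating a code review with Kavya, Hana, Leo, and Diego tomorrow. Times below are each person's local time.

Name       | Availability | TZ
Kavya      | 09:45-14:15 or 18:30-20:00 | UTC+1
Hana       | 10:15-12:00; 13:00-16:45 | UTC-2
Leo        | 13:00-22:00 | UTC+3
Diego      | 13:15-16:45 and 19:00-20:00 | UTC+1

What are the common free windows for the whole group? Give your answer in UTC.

12:15-13:15, 18:00-18:45

Kavya in UTC: 08:45-13:15, 17:30-19:00 (subtract 1h to convert from UTC+1).
Hana in UTC: 12:15-14:00, 15:00-18:45 (add 2h to convert from UTC-2).
Leo in UTC: 10:00-19:00 (subtract 3h to convert from UTC+3).
Diego in UTC: 12:15-15:45, 18:00-19:00 (subtract 1h to convert from UTC+1).
Kavya ∩ Hana: 12:15-13:15, 17:30-18:45.
Kavya ∩ Hana ∩ Leo: 12:15-13:15, 17:30-18:45.
Kavya ∩ Hana ∩ Leo ∩ Diego: 12:15-13:15, 18:00-18:45.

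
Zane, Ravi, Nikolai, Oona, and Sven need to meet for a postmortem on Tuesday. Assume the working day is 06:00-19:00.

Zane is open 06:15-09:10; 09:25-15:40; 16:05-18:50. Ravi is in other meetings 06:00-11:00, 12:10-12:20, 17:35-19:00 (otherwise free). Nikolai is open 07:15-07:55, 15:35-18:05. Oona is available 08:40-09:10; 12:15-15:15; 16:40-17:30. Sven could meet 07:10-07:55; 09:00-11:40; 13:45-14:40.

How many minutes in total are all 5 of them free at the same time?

Zane free: 06:15-09:10, 09:25-15:40, 16:05-18:50.
Ravi free: 11:00-12:10, 12:20-17:35 (invert busy blocks within the working day).
Nikolai free: 07:15-07:55, 15:35-18:05.
Oona free: 08:40-09:10, 12:15-15:15, 16:40-17:30.
Sven free: 07:10-07:55, 09:00-11:40, 13:45-14:40.
Zane ∩ Ravi: 11:00-12:10, 12:20-15:40, 16:05-17:35.
Zane ∩ Ravi ∩ Nikolai: 15:35-15:40, 16:05-17:35.
Zane ∩ Ravi ∩ Nikolai ∩ Oona: 16:40-17:30.
Zane ∩ Ravi ∩ Nikolai ∩ Oona ∩ Sven: ∅.
There is no time when everyone is free.
There is no common window, so the total is 0 minutes.

0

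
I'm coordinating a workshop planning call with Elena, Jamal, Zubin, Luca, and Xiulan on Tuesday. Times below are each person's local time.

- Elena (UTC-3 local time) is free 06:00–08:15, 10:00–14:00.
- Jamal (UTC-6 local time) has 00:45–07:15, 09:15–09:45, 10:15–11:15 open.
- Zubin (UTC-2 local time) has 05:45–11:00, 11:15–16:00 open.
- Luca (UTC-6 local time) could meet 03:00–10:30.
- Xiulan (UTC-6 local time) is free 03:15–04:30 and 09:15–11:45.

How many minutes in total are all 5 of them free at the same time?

120

Elena in UTC: 09:00-11:15, 13:00-17:00 (add 3h to convert from UTC-3).
Jamal in UTC: 06:45-13:15, 15:15-15:45, 16:15-17:15 (add 6h to convert from UTC-6).
Zubin in UTC: 07:45-13:00, 13:15-18:00 (add 2h to convert from UTC-2).
Luca in UTC: 09:00-16:30 (add 6h to convert from UTC-6).
Xiulan in UTC: 09:15-10:30, 15:15-17:45 (add 6h to convert from UTC-6).
Elena ∩ Jamal: 09:00-11:15, 13:00-13:15, 15:15-15:45, 16:15-17:00.
Elena ∩ Jamal ∩ Zubin: 09:00-11:15, 15:15-15:45, 16:15-17:00.
Elena ∩ Jamal ∩ Zubin ∩ Luca: 09:00-11:15, 15:15-15:45, 16:15-16:30.
Elena ∩ Jamal ∩ Zubin ∩ Luca ∩ Xiulan: 09:15-10:30, 15:15-15:45, 16:15-16:30.
Summing the common windows: 75 + 30 + 15 = 120 minutes.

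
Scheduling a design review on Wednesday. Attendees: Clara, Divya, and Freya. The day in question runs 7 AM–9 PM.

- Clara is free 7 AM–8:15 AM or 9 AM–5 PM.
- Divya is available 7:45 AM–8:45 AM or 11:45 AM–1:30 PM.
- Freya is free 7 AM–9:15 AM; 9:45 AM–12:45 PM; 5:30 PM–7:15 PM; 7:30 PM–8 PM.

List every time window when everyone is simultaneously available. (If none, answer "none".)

07:45-08:15, 11:45-12:45

Clara ∩ Divya: 07:45-08:15, 11:45-13:30.
Clara ∩ Divya ∩ Freya: 07:45-08:15, 11:45-12:45.
Those are the intersection windows.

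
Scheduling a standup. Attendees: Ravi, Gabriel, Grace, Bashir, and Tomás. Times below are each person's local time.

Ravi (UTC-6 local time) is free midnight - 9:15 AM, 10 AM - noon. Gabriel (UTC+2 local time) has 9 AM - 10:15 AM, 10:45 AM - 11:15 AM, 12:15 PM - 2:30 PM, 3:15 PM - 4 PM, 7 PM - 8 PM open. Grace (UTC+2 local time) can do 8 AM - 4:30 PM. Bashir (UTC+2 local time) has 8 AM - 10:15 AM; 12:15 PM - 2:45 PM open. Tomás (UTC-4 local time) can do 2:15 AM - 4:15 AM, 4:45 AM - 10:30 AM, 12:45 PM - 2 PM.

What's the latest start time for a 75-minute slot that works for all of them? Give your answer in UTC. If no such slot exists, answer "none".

11:15

Ravi in UTC: 06:00-15:15, 16:00-18:00 (add 6h to convert from UTC-6).
Gabriel in UTC: 07:00-08:15, 08:45-09:15, 10:15-12:30, 13:15-14:00, 17:00-18:00 (subtract 2h to convert from UTC+2).
Grace in UTC: 06:00-14:30 (subtract 2h to convert from UTC+2).
Bashir in UTC: 06:00-08:15, 10:15-12:45 (subtract 2h to convert from UTC+2).
Tomás in UTC: 06:15-08:15, 08:45-14:30, 16:45-18:00 (add 4h to convert from UTC-4).
Ravi ∩ Gabriel: 07:00-08:15, 08:45-09:15, 10:15-12:30, 13:15-14:00, 17:00-18:00.
Ravi ∩ Gabriel ∩ Grace: 07:00-08:15, 08:45-09:15, 10:15-12:30, 13:15-14:00.
Ravi ∩ Gabriel ∩ Grace ∩ Bashir: 07:00-08:15, 10:15-12:30.
Ravi ∩ Gabriel ∩ Grace ∩ Bashir ∩ Tomás: 07:00-08:15, 10:15-12:30.
So the common availability across everyone is 07:00-08:15, 10:15-12:30.
The last common window of at least 75 minutes is 10:15-12:30; a 75-minute meeting can start as late as 11:15 and still end by 12:30.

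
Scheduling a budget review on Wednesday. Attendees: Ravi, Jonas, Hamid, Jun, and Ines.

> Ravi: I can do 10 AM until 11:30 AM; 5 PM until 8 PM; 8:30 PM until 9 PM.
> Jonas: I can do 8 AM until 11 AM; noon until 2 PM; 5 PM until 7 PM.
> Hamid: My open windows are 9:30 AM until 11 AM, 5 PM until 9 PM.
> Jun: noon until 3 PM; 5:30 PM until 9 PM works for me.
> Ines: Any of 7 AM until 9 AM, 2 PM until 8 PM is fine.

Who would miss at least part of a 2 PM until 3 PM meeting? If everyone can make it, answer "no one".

Hamid, Jonas, Ravi

Ravi: not fully free for 14:00-15:00. Jonas: not fully free for 14:00-15:00. Hamid: not fully free for 14:00-15:00. Jun: free for 14:00-15:00. Ines: free for 14:00-15:00.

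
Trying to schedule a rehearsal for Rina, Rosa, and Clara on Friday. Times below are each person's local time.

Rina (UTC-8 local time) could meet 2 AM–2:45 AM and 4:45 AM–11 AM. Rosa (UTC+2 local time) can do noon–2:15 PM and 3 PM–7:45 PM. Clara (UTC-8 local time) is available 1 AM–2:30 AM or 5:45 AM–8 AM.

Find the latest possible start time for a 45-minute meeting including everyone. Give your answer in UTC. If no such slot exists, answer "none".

Rina in UTC: 10:00-10:45, 12:45-19:00 (add 8h to convert from UTC-8).
Rosa in UTC: 10:00-12:15, 13:00-17:45 (subtract 2h to convert from UTC+2).
Clara in UTC: 09:00-10:30, 13:45-16:00 (add 8h to convert from UTC-8).
Rina ∩ Rosa: 10:00-10:45, 13:00-17:45.
Rina ∩ Rosa ∩ Clara: 10:00-10:30, 13:45-16:00.
The last common window of at least 45 minutes is 13:45-16:00; a 45-minute meeting can start as late as 15:15 and still end by 16:00.

15:15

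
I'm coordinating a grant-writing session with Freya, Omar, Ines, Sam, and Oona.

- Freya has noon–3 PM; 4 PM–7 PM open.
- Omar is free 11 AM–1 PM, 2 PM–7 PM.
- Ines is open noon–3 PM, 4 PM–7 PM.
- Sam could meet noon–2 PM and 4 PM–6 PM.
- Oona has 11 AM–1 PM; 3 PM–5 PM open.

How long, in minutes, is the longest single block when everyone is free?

60

Freya ∩ Omar: 12:00-13:00, 14:00-15:00, 16:00-19:00.
Freya ∩ Omar ∩ Ines: 12:00-13:00, 14:00-15:00, 16:00-19:00.
Freya ∩ Omar ∩ Ines ∩ Sam: 12:00-13:00, 16:00-18:00.
Freya ∩ Omar ∩ Ines ∩ Sam ∩ Oona: 12:00-13:00, 16:00-17:00.
So the common availability across everyone is 12:00-13:00, 16:00-17:00.
The longest is 12:00-13:00 at 60 minutes.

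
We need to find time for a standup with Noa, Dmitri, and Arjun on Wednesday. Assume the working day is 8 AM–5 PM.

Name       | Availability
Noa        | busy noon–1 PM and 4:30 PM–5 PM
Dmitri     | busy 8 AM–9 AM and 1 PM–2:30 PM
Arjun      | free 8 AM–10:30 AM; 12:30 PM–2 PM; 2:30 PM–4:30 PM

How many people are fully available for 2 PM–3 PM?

1

Noa free: 08:00-12:00, 13:00-16:30 (invert busy blocks within the working day).
Dmitri free: 09:00-13:00, 14:30-17:00 (invert busy blocks within the working day).
Arjun free: 08:00-10:30, 12:30-14:00, 14:30-16:30.
Noa can make the full 14:00-15:00 slot — that's 1.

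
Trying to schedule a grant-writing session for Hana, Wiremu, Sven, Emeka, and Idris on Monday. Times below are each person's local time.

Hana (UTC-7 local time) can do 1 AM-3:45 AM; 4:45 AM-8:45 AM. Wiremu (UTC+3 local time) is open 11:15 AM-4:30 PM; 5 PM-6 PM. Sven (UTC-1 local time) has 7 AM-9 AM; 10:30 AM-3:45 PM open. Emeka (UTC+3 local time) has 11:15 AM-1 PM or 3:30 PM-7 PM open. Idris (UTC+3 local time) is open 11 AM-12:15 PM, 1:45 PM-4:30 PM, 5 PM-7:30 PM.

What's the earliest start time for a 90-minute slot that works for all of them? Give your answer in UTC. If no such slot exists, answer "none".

Hana in UTC: 08:00-10:45, 11:45-15:45 (add 7h to convert from UTC-7).
Wiremu in UTC: 08:15-13:30, 14:00-15:00 (subtract 3h to convert from UTC+3).
Sven in UTC: 08:00-10:00, 11:30-16:45 (add 1h to convert from UTC-1).
Emeka in UTC: 08:15-10:00, 12:30-16:00 (subtract 3h to convert from UTC+3).
Idris in UTC: 08:00-09:15, 10:45-13:30, 14:00-16:30 (subtract 3h to convert from UTC+3).
Hana ∩ Wiremu: 08:15-10:45, 11:45-13:30, 14:00-15:00.
Hana ∩ Wiremu ∩ Sven: 08:15-10:00, 11:45-13:30, 14:00-15:00.
Hana ∩ Wiremu ∩ Sven ∩ Emeka: 08:15-10:00, 12:30-13:30, 14:00-15:00.
Hana ∩ Wiremu ∩ Sven ∩ Emeka ∩ Idris: 08:15-09:15, 12:30-13:30, 14:00-15:00.
No common window is at least 90 minutes long.

none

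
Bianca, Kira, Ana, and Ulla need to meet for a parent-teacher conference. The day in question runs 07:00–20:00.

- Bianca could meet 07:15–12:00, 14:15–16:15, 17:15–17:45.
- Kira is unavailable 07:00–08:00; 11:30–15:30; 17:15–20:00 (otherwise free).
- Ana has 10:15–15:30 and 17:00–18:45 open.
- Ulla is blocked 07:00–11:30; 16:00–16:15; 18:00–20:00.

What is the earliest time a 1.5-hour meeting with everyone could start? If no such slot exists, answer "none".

Bianca free: 07:15-12:00, 14:15-16:15, 17:15-17:45.
Kira free: 08:00-11:30, 15:30-17:15 (invert busy blocks within the working day).
Ana free: 10:15-15:30, 17:00-18:45.
Ulla free: 11:30-16:00, 16:15-18:00 (invert busy blocks within the working day).
Bianca ∩ Kira: 08:00-11:30, 15:30-16:15.
Bianca ∩ Kira ∩ Ana: 10:15-11:30.
Bianca ∩ Kira ∩ Ana ∩ Ulla: ∅.
There is no time when everyone is free.
No common window is at least 90 minutes long.

none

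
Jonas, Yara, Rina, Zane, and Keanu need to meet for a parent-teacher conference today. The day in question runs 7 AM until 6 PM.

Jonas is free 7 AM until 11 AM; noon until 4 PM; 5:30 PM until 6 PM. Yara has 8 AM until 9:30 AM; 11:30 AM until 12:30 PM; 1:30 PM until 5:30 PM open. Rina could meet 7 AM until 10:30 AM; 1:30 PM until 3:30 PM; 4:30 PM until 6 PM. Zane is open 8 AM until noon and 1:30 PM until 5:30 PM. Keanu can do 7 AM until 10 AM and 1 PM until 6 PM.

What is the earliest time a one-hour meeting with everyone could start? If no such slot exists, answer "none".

Jonas ∩ Yara: 08:00-09:30, 12:00-12:30, 13:30-16:00.
Jonas ∩ Yara ∩ Rina: 08:00-09:30, 13:30-15:30.
Jonas ∩ Yara ∩ Rina ∩ Zane: 08:00-09:30, 13:30-15:30.
Jonas ∩ Yara ∩ Rina ∩ Zane ∩ Keanu: 08:00-09:30, 13:30-15:30.
The first common window of at least 60 minutes is 08:00-09:30, so the earliest start is 08:00.

08:00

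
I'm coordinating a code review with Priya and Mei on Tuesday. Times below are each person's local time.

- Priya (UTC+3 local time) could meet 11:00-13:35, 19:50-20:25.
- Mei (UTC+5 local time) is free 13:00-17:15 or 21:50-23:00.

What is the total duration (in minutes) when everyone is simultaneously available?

Priya in UTC: 08:00-10:35, 16:50-17:25 (subtract 3h to convert from UTC+3).
Mei in UTC: 08:00-12:15, 16:50-18:00 (subtract 5h to convert from UTC+5).
Priya ∩ Mei: 08:00-10:35, 16:50-17:25.
Summing the common windows: 155 + 35 = 190 minutes.

190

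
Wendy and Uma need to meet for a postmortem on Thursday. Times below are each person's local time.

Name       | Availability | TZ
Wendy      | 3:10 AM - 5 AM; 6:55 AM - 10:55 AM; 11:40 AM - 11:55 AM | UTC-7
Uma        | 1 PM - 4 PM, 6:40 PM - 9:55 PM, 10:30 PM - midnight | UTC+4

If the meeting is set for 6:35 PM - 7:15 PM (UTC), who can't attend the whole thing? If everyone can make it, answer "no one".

Wendy

Wendy in UTC: 10:10-12:00, 13:55-17:55, 18:40-18:55 (add 7h to convert from UTC-7).
Uma in UTC: 09:00-12:00, 14:40-17:55, 18:30-20:00 (subtract 4h to convert from UTC+4).
Wendy: not fully free for 18:35-19:15. Uma: free for 18:35-19:15.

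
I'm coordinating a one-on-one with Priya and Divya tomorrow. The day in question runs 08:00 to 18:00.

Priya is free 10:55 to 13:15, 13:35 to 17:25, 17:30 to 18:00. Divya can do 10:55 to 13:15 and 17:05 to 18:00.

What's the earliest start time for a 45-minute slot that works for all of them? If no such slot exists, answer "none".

Priya ∩ Divya: 10:55-13:15, 17:05-17:25, 17:30-18:00.
The first common window of at least 45 minutes is 10:55-13:15, so the earliest start is 10:55.

10:55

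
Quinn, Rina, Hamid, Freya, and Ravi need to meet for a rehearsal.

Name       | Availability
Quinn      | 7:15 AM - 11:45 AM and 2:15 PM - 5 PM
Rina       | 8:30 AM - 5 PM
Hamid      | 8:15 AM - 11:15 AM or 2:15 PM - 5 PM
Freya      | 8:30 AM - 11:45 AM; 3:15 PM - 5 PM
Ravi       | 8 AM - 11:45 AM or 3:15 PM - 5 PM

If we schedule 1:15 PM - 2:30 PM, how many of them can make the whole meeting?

Rina can make the full 13:15-14:30 slot — that's 1.

1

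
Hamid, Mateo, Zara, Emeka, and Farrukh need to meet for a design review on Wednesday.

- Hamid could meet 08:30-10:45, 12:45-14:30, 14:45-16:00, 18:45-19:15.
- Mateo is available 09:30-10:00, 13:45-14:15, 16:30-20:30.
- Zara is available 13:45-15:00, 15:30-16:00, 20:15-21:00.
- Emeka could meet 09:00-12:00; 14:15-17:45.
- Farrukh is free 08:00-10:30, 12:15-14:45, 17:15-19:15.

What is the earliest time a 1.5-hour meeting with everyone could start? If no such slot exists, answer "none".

Hamid ∩ Mateo: 09:30-10:00, 13:45-14:15, 18:45-19:15.
Hamid ∩ Mateo ∩ Zara: 13:45-14:15.
Hamid ∩ Mateo ∩ Zara ∩ Emeka: ∅.
Hamid ∩ Mateo ∩ Zara ∩ Emeka ∩ Farrukh: ∅.
There is no time when everyone is free.
No common window is at least 90 minutes long.

none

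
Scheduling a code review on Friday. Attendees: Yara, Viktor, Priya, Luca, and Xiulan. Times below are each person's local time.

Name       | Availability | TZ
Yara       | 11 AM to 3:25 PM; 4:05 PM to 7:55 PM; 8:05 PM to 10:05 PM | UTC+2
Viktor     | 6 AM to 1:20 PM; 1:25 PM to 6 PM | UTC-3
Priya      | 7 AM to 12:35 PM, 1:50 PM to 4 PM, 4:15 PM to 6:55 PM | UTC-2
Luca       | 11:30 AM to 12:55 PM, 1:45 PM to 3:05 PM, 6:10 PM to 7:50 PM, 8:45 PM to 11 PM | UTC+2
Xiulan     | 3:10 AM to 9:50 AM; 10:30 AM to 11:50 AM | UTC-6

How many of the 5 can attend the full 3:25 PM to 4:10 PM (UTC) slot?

2

Yara in UTC: 09:00-13:25, 14:05-17:55, 18:05-20:05 (subtract 2h to convert from UTC+2).
Viktor in UTC: 09:00-16:20, 16:25-21:00 (add 3h to convert from UTC-3).
Priya in UTC: 09:00-14:35, 15:50-18:00, 18:15-20:55 (add 2h to convert from UTC-2).
Luca in UTC: 09:30-10:55, 11:45-13:05, 16:10-17:50, 18:45-21:00 (subtract 2h to convert from UTC+2).
Xiulan in UTC: 09:10-15:50, 16:30-17:50 (add 6h to convert from UTC-6).
Yara and Viktor can make the full 15:25-16:10 slot — that's 2.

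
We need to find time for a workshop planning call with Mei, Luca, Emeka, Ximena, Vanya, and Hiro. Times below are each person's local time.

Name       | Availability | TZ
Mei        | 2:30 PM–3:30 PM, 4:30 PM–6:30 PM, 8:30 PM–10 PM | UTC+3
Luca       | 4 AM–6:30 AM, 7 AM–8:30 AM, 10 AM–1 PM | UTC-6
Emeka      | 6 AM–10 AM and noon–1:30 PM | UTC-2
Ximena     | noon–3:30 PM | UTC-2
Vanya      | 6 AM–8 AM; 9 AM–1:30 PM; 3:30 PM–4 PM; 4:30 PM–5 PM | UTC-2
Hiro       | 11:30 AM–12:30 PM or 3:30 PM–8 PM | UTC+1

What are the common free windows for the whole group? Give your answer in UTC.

Mei in UTC: 11:30-12:30, 13:30-15:30, 17:30-19:00 (subtract 3h to convert from UTC+3).
Luca in UTC: 10:00-12:30, 13:00-14:30, 16:00-19:00 (add 6h to convert from UTC-6).
Emeka in UTC: 08:00-12:00, 14:00-15:30 (add 2h to convert from UTC-2).
Ximena in UTC: 14:00-17:30 (add 2h to convert from UTC-2).
Vanya in UTC: 08:00-10:00, 11:00-15:30, 17:30-18:00, 18:30-19:00 (add 2h to convert from UTC-2).
Hiro in UTC: 10:30-11:30, 14:30-19:00 (subtract 1h to convert from UTC+1).
Mei ∩ Luca: 11:30-12:30, 13:30-14:30, 17:30-19:00.
Mei ∩ Luca ∩ Emeka: 11:30-12:00, 14:00-14:30.
Mei ∩ Luca ∩ Emeka ∩ Ximena: 14:00-14:30.
Mei ∩ Luca ∩ Emeka ∩ Ximena ∩ Vanya: 14:00-14:30.
Mei ∩ Luca ∩ Emeka ∩ Ximena ∩ Vanya ∩ Hiro: ∅.
There is no time when everyone is free.

none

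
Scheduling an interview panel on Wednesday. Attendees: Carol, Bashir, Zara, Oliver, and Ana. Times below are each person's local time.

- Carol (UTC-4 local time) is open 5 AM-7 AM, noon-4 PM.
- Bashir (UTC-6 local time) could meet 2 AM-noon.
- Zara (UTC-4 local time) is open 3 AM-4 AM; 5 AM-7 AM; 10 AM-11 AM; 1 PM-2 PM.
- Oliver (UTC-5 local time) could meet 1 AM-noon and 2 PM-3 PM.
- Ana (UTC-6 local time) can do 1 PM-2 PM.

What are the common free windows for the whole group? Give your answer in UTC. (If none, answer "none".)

none

Carol in UTC: 09:00-11:00, 16:00-20:00 (add 4h to convert from UTC-4).
Bashir in UTC: 08:00-18:00 (add 6h to convert from UTC-6).
Zara in UTC: 07:00-08:00, 09:00-11:00, 14:00-15:00, 17:00-18:00 (add 4h to convert from UTC-4).
Oliver in UTC: 06:00-17:00, 19:00-20:00 (add 5h to convert from UTC-5).
Ana in UTC: 19:00-20:00 (add 6h to convert from UTC-6).
Carol ∩ Bashir: 09:00-11:00, 16:00-18:00.
Carol ∩ Bashir ∩ Zara: 09:00-11:00, 17:00-18:00.
Carol ∩ Bashir ∩ Zara ∩ Oliver: 09:00-11:00.
Carol ∩ Bashir ∩ Zara ∩ Oliver ∩ Ana: ∅.
There is no time when everyone is free.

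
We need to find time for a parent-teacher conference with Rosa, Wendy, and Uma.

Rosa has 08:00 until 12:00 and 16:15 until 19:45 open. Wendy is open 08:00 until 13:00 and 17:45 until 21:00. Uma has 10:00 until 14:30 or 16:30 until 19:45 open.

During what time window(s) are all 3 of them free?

10:00-12:00, 17:45-19:45

Rosa ∩ Wendy: 08:00-12:00, 17:45-19:45.
Rosa ∩ Wendy ∩ Uma: 10:00-12:00, 17:45-19:45.
Those are the intersection windows.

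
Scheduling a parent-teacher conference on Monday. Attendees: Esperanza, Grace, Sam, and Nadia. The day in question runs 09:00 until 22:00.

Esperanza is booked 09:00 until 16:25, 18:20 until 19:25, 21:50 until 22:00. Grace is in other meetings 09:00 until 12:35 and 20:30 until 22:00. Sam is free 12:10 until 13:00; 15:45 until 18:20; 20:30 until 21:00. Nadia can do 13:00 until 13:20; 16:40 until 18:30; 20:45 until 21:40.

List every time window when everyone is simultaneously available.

Esperanza free: 16:25-18:20, 19:25-21:50 (invert busy blocks within the working day).
Grace free: 12:35-20:30 (invert busy blocks within the working day).
Sam free: 12:10-13:00, 15:45-18:20, 20:30-21:00.
Nadia free: 13:00-13:20, 16:40-18:30, 20:45-21:40.
Esperanza ∩ Grace: 16:25-18:20, 19:25-20:30.
Esperanza ∩ Grace ∩ Sam: 16:25-18:20.
Esperanza ∩ Grace ∩ Sam ∩ Nadia: 16:40-18:20.

16:40-18:20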